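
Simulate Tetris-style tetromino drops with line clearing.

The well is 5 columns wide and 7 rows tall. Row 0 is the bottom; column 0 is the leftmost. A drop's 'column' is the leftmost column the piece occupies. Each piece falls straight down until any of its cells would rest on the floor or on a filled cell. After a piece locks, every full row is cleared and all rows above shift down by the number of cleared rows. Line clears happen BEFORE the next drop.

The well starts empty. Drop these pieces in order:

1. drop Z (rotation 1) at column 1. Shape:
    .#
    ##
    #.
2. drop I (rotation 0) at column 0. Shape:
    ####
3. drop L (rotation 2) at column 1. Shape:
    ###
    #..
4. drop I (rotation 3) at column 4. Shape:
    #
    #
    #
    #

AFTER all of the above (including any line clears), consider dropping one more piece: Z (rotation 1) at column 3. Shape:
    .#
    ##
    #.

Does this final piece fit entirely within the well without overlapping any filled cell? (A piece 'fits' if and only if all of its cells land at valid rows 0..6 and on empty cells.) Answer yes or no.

Answer: no

Derivation:
Drop 1: Z rot1 at col 1 lands with bottom-row=0; cleared 0 line(s) (total 0); column heights now [0 2 3 0 0], max=3
Drop 2: I rot0 at col 0 lands with bottom-row=3; cleared 0 line(s) (total 0); column heights now [4 4 4 4 0], max=4
Drop 3: L rot2 at col 1 lands with bottom-row=4; cleared 0 line(s) (total 0); column heights now [4 6 6 6 0], max=6
Drop 4: I rot3 at col 4 lands with bottom-row=0; cleared 1 line(s) (total 1); column heights now [0 5 5 5 3], max=5
Test piece Z rot1 at col 3 (width 2): heights before test = [0 5 5 5 3]; fits = False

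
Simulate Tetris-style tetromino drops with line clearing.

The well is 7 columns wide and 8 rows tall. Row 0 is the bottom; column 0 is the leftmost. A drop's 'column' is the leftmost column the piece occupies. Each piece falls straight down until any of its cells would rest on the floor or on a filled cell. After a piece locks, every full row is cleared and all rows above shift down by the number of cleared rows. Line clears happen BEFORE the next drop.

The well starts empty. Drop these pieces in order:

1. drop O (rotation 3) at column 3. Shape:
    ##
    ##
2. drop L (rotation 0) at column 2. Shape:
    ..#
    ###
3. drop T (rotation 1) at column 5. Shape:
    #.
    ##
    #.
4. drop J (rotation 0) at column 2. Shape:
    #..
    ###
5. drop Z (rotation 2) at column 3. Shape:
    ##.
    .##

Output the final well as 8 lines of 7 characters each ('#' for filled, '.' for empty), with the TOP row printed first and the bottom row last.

Answer: .......
...##..
..#.##.
..###..
....#..
..####.
...####
...###.

Derivation:
Drop 1: O rot3 at col 3 lands with bottom-row=0; cleared 0 line(s) (total 0); column heights now [0 0 0 2 2 0 0], max=2
Drop 2: L rot0 at col 2 lands with bottom-row=2; cleared 0 line(s) (total 0); column heights now [0 0 3 3 4 0 0], max=4
Drop 3: T rot1 at col 5 lands with bottom-row=0; cleared 0 line(s) (total 0); column heights now [0 0 3 3 4 3 2], max=4
Drop 4: J rot0 at col 2 lands with bottom-row=4; cleared 0 line(s) (total 0); column heights now [0 0 6 5 5 3 2], max=6
Drop 5: Z rot2 at col 3 lands with bottom-row=5; cleared 0 line(s) (total 0); column heights now [0 0 6 7 7 6 2], max=7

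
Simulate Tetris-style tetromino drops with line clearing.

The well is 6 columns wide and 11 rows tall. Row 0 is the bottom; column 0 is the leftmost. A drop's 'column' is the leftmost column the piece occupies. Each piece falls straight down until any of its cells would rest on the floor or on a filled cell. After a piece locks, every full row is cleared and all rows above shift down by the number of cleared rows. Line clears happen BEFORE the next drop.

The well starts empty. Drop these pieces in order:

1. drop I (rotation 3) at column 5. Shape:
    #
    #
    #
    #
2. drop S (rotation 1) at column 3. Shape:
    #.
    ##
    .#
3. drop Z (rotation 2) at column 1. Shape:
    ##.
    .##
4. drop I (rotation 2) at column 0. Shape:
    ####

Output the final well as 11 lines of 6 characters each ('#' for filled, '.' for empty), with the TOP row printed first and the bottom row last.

Answer: ......
......
......
......
......
####..
.##...
..##.#
...#.#
...###
....##

Derivation:
Drop 1: I rot3 at col 5 lands with bottom-row=0; cleared 0 line(s) (total 0); column heights now [0 0 0 0 0 4], max=4
Drop 2: S rot1 at col 3 lands with bottom-row=0; cleared 0 line(s) (total 0); column heights now [0 0 0 3 2 4], max=4
Drop 3: Z rot2 at col 1 lands with bottom-row=3; cleared 0 line(s) (total 0); column heights now [0 5 5 4 2 4], max=5
Drop 4: I rot2 at col 0 lands with bottom-row=5; cleared 0 line(s) (total 0); column heights now [6 6 6 6 2 4], max=6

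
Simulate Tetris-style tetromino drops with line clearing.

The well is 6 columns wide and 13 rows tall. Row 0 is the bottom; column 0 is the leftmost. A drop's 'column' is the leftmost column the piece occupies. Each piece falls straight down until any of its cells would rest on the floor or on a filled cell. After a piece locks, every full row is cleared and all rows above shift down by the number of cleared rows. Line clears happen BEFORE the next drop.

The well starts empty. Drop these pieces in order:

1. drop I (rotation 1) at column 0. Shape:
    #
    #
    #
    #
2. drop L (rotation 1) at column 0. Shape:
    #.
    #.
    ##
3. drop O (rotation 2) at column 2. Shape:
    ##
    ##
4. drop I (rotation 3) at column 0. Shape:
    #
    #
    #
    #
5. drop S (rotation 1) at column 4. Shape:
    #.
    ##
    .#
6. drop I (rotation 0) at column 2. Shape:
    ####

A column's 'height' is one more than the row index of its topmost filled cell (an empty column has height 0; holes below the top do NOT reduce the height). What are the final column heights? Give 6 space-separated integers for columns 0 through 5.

Answer: 11 5 4 4 4 4

Derivation:
Drop 1: I rot1 at col 0 lands with bottom-row=0; cleared 0 line(s) (total 0); column heights now [4 0 0 0 0 0], max=4
Drop 2: L rot1 at col 0 lands with bottom-row=4; cleared 0 line(s) (total 0); column heights now [7 5 0 0 0 0], max=7
Drop 3: O rot2 at col 2 lands with bottom-row=0; cleared 0 line(s) (total 0); column heights now [7 5 2 2 0 0], max=7
Drop 4: I rot3 at col 0 lands with bottom-row=7; cleared 0 line(s) (total 0); column heights now [11 5 2 2 0 0], max=11
Drop 5: S rot1 at col 4 lands with bottom-row=0; cleared 0 line(s) (total 0); column heights now [11 5 2 2 3 2], max=11
Drop 6: I rot0 at col 2 lands with bottom-row=3; cleared 0 line(s) (total 0); column heights now [11 5 4 4 4 4], max=11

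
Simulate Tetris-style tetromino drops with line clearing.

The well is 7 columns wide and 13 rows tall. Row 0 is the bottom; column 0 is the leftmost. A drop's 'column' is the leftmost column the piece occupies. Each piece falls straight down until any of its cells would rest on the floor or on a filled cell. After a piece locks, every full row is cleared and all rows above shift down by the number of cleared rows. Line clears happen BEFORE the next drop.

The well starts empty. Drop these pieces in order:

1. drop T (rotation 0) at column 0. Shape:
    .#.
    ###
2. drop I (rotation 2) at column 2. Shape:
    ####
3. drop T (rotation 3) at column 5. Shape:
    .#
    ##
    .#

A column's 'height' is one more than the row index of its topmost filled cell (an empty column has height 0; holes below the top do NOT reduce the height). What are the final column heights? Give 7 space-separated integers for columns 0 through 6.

Answer: 1 2 2 2 2 3 4

Derivation:
Drop 1: T rot0 at col 0 lands with bottom-row=0; cleared 0 line(s) (total 0); column heights now [1 2 1 0 0 0 0], max=2
Drop 2: I rot2 at col 2 lands with bottom-row=1; cleared 0 line(s) (total 0); column heights now [1 2 2 2 2 2 0], max=2
Drop 3: T rot3 at col 5 lands with bottom-row=1; cleared 0 line(s) (total 0); column heights now [1 2 2 2 2 3 4], max=4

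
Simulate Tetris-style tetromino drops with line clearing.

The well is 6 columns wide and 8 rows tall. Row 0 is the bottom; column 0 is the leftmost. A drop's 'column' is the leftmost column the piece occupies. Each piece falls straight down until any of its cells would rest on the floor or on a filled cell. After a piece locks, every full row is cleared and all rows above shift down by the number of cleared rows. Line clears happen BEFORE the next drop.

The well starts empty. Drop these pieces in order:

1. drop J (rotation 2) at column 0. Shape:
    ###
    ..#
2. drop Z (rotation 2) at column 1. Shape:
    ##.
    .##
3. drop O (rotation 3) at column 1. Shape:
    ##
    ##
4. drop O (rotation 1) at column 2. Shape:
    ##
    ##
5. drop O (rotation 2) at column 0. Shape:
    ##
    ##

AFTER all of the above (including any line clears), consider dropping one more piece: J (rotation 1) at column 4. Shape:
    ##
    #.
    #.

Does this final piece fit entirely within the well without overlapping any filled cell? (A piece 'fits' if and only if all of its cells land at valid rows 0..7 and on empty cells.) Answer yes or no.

Drop 1: J rot2 at col 0 lands with bottom-row=0; cleared 0 line(s) (total 0); column heights now [2 2 2 0 0 0], max=2
Drop 2: Z rot2 at col 1 lands with bottom-row=2; cleared 0 line(s) (total 0); column heights now [2 4 4 3 0 0], max=4
Drop 3: O rot3 at col 1 lands with bottom-row=4; cleared 0 line(s) (total 0); column heights now [2 6 6 3 0 0], max=6
Drop 4: O rot1 at col 2 lands with bottom-row=6; cleared 0 line(s) (total 0); column heights now [2 6 8 8 0 0], max=8
Drop 5: O rot2 at col 0 lands with bottom-row=6; cleared 0 line(s) (total 0); column heights now [8 8 8 8 0 0], max=8
Test piece J rot1 at col 4 (width 2): heights before test = [8 8 8 8 0 0]; fits = True

Answer: yes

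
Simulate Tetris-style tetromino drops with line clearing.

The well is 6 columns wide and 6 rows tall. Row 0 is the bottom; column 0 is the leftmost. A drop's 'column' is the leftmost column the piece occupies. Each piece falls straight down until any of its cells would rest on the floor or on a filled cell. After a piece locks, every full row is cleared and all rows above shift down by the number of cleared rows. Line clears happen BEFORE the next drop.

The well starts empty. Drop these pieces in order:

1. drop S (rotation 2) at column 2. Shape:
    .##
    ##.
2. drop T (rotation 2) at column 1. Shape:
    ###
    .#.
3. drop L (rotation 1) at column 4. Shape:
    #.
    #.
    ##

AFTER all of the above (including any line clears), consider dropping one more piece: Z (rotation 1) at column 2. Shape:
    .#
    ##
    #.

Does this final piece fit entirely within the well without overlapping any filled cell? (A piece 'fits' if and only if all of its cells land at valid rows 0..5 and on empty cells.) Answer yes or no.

Answer: yes

Derivation:
Drop 1: S rot2 at col 2 lands with bottom-row=0; cleared 0 line(s) (total 0); column heights now [0 0 1 2 2 0], max=2
Drop 2: T rot2 at col 1 lands with bottom-row=1; cleared 0 line(s) (total 0); column heights now [0 3 3 3 2 0], max=3
Drop 3: L rot1 at col 4 lands with bottom-row=2; cleared 0 line(s) (total 0); column heights now [0 3 3 3 5 3], max=5
Test piece Z rot1 at col 2 (width 2): heights before test = [0 3 3 3 5 3]; fits = True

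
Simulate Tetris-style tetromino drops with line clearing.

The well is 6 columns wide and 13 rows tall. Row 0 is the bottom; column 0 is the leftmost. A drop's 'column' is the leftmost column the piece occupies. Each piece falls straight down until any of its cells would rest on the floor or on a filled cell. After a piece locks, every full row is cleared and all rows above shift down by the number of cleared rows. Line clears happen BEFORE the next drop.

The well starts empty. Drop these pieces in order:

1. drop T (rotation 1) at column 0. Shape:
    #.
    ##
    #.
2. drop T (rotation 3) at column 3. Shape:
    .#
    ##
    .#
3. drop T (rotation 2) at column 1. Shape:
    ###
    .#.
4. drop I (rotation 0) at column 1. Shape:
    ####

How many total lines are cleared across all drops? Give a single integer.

Answer: 0

Derivation:
Drop 1: T rot1 at col 0 lands with bottom-row=0; cleared 0 line(s) (total 0); column heights now [3 2 0 0 0 0], max=3
Drop 2: T rot3 at col 3 lands with bottom-row=0; cleared 0 line(s) (total 0); column heights now [3 2 0 2 3 0], max=3
Drop 3: T rot2 at col 1 lands with bottom-row=1; cleared 0 line(s) (total 0); column heights now [3 3 3 3 3 0], max=3
Drop 4: I rot0 at col 1 lands with bottom-row=3; cleared 0 line(s) (total 0); column heights now [3 4 4 4 4 0], max=4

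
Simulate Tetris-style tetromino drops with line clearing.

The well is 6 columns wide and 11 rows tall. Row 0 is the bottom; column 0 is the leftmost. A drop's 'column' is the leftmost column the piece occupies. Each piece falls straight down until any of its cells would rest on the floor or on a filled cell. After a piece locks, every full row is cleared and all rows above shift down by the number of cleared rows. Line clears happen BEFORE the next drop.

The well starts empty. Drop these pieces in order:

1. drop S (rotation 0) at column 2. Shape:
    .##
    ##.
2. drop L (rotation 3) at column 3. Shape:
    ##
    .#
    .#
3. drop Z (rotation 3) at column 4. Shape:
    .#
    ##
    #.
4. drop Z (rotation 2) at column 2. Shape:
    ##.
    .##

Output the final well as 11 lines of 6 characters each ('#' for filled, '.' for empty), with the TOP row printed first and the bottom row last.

Answer: ......
......
..##..
...###
....##
....#.
...##.
....#.
....#.
...##.
..##..

Derivation:
Drop 1: S rot0 at col 2 lands with bottom-row=0; cleared 0 line(s) (total 0); column heights now [0 0 1 2 2 0], max=2
Drop 2: L rot3 at col 3 lands with bottom-row=2; cleared 0 line(s) (total 0); column heights now [0 0 1 5 5 0], max=5
Drop 3: Z rot3 at col 4 lands with bottom-row=5; cleared 0 line(s) (total 0); column heights now [0 0 1 5 7 8], max=8
Drop 4: Z rot2 at col 2 lands with bottom-row=7; cleared 0 line(s) (total 0); column heights now [0 0 9 9 8 8], max=9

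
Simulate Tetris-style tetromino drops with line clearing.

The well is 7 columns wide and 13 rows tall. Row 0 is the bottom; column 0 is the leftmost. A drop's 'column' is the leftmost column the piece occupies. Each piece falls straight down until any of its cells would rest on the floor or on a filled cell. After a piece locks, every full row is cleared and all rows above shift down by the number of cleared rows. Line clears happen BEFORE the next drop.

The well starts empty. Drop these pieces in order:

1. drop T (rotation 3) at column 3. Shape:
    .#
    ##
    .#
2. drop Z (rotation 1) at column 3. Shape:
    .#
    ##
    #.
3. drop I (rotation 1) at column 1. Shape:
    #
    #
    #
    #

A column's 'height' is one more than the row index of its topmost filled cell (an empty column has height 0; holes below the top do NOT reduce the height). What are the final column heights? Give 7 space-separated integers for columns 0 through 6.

Answer: 0 4 0 4 5 0 0

Derivation:
Drop 1: T rot3 at col 3 lands with bottom-row=0; cleared 0 line(s) (total 0); column heights now [0 0 0 2 3 0 0], max=3
Drop 2: Z rot1 at col 3 lands with bottom-row=2; cleared 0 line(s) (total 0); column heights now [0 0 0 4 5 0 0], max=5
Drop 3: I rot1 at col 1 lands with bottom-row=0; cleared 0 line(s) (total 0); column heights now [0 4 0 4 5 0 0], max=5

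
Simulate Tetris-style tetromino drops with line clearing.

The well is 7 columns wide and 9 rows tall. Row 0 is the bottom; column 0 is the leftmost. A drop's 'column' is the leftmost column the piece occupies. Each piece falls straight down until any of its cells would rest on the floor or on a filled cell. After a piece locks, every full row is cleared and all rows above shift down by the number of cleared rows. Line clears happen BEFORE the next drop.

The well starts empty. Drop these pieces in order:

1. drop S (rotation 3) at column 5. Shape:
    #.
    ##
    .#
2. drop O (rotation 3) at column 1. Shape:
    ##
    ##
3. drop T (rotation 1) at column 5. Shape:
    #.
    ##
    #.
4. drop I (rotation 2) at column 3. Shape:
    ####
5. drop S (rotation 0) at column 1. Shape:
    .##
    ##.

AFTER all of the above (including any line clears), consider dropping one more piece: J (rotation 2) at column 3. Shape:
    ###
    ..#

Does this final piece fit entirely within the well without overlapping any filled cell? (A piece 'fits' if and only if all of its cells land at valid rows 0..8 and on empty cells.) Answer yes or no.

Answer: yes

Derivation:
Drop 1: S rot3 at col 5 lands with bottom-row=0; cleared 0 line(s) (total 0); column heights now [0 0 0 0 0 3 2], max=3
Drop 2: O rot3 at col 1 lands with bottom-row=0; cleared 0 line(s) (total 0); column heights now [0 2 2 0 0 3 2], max=3
Drop 3: T rot1 at col 5 lands with bottom-row=3; cleared 0 line(s) (total 0); column heights now [0 2 2 0 0 6 5], max=6
Drop 4: I rot2 at col 3 lands with bottom-row=6; cleared 0 line(s) (total 0); column heights now [0 2 2 7 7 7 7], max=7
Drop 5: S rot0 at col 1 lands with bottom-row=6; cleared 0 line(s) (total 0); column heights now [0 7 8 8 7 7 7], max=8
Test piece J rot2 at col 3 (width 3): heights before test = [0 7 8 8 7 7 7]; fits = True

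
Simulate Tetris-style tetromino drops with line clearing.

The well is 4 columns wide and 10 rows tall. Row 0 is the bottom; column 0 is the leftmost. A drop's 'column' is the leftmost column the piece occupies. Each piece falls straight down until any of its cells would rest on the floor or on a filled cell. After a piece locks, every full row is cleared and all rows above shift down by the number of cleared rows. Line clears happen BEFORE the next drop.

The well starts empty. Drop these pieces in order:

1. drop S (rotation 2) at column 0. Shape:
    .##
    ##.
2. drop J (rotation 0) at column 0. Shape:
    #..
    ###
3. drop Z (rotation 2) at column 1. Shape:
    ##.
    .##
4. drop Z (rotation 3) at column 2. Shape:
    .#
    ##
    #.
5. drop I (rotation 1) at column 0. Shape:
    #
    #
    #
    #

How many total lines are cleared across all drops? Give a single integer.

Drop 1: S rot2 at col 0 lands with bottom-row=0; cleared 0 line(s) (total 0); column heights now [1 2 2 0], max=2
Drop 2: J rot0 at col 0 lands with bottom-row=2; cleared 0 line(s) (total 0); column heights now [4 3 3 0], max=4
Drop 3: Z rot2 at col 1 lands with bottom-row=3; cleared 0 line(s) (total 0); column heights now [4 5 5 4], max=5
Drop 4: Z rot3 at col 2 lands with bottom-row=5; cleared 0 line(s) (total 0); column heights now [4 5 7 8], max=8
Drop 5: I rot1 at col 0 lands with bottom-row=4; cleared 0 line(s) (total 0); column heights now [8 5 7 8], max=8

Answer: 0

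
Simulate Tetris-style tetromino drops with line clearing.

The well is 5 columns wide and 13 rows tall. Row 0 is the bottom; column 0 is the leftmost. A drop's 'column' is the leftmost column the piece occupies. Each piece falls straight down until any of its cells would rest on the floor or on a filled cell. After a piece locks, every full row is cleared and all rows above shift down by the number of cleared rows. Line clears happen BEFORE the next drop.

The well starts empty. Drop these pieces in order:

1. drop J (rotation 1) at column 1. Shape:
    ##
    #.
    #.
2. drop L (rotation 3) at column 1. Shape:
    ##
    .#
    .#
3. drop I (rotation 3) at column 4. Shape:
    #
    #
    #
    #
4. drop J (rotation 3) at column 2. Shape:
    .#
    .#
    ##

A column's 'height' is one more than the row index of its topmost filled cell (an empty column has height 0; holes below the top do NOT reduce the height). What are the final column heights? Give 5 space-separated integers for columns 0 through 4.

Drop 1: J rot1 at col 1 lands with bottom-row=0; cleared 0 line(s) (total 0); column heights now [0 3 3 0 0], max=3
Drop 2: L rot3 at col 1 lands with bottom-row=3; cleared 0 line(s) (total 0); column heights now [0 6 6 0 0], max=6
Drop 3: I rot3 at col 4 lands with bottom-row=0; cleared 0 line(s) (total 0); column heights now [0 6 6 0 4], max=6
Drop 4: J rot3 at col 2 lands with bottom-row=6; cleared 0 line(s) (total 0); column heights now [0 6 7 9 4], max=9

Answer: 0 6 7 9 4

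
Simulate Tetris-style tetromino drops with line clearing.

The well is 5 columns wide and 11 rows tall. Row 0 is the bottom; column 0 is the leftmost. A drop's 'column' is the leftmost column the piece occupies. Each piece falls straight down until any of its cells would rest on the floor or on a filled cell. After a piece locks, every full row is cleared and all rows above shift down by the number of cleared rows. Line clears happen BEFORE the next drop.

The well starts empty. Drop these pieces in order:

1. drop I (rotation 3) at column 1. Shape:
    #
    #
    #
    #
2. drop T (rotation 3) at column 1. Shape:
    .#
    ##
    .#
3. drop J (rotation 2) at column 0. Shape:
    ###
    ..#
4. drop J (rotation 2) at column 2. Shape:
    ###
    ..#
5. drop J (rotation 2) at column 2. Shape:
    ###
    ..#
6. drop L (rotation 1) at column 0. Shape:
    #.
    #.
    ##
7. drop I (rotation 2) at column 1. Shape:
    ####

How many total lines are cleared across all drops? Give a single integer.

Drop 1: I rot3 at col 1 lands with bottom-row=0; cleared 0 line(s) (total 0); column heights now [0 4 0 0 0], max=4
Drop 2: T rot3 at col 1 lands with bottom-row=3; cleared 0 line(s) (total 0); column heights now [0 5 6 0 0], max=6
Drop 3: J rot2 at col 0 lands with bottom-row=6; cleared 0 line(s) (total 0); column heights now [8 8 8 0 0], max=8
Drop 4: J rot2 at col 2 lands with bottom-row=7; cleared 0 line(s) (total 0); column heights now [8 8 9 9 9], max=9
Drop 5: J rot2 at col 2 lands with bottom-row=9; cleared 0 line(s) (total 0); column heights now [8 8 11 11 11], max=11
Drop 6: L rot1 at col 0 lands with bottom-row=8; cleared 1 line(s) (total 1); column heights now [10 8 10 10 10], max=10
Drop 7: I rot2 at col 1 lands with bottom-row=10; cleared 0 line(s) (total 1); column heights now [10 11 11 11 11], max=11

Answer: 1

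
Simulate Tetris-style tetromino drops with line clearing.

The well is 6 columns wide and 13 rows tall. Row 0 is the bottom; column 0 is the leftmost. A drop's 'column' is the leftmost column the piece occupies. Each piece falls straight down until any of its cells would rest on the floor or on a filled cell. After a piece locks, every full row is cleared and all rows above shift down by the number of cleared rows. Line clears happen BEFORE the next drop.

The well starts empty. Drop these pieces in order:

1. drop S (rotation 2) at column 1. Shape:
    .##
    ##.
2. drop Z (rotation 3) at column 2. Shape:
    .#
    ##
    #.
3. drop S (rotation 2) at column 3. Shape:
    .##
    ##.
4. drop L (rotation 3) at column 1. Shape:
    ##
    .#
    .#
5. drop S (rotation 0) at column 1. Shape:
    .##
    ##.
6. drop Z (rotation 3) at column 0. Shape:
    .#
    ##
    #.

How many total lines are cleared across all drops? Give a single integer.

Drop 1: S rot2 at col 1 lands with bottom-row=0; cleared 0 line(s) (total 0); column heights now [0 1 2 2 0 0], max=2
Drop 2: Z rot3 at col 2 lands with bottom-row=2; cleared 0 line(s) (total 0); column heights now [0 1 4 5 0 0], max=5
Drop 3: S rot2 at col 3 lands with bottom-row=5; cleared 0 line(s) (total 0); column heights now [0 1 4 6 7 7], max=7
Drop 4: L rot3 at col 1 lands with bottom-row=4; cleared 0 line(s) (total 0); column heights now [0 7 7 6 7 7], max=7
Drop 5: S rot0 at col 1 lands with bottom-row=7; cleared 0 line(s) (total 0); column heights now [0 8 9 9 7 7], max=9
Drop 6: Z rot3 at col 0 lands with bottom-row=7; cleared 0 line(s) (total 0); column heights now [9 10 9 9 7 7], max=10

Answer: 0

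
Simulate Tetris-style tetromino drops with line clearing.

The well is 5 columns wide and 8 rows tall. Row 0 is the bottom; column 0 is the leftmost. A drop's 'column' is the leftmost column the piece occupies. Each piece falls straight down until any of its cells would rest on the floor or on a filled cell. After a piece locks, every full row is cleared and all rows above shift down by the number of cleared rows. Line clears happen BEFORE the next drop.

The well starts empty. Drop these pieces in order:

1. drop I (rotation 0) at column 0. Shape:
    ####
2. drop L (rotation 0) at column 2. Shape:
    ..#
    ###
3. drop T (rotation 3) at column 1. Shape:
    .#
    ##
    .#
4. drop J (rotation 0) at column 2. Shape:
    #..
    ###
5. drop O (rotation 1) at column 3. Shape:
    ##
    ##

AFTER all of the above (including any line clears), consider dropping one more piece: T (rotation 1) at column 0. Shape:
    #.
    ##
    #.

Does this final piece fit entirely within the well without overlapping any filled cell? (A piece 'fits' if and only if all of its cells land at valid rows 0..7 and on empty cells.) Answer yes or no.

Answer: yes

Derivation:
Drop 1: I rot0 at col 0 lands with bottom-row=0; cleared 0 line(s) (total 0); column heights now [1 1 1 1 0], max=1
Drop 2: L rot0 at col 2 lands with bottom-row=1; cleared 0 line(s) (total 0); column heights now [1 1 2 2 3], max=3
Drop 3: T rot3 at col 1 lands with bottom-row=2; cleared 0 line(s) (total 0); column heights now [1 4 5 2 3], max=5
Drop 4: J rot0 at col 2 lands with bottom-row=5; cleared 0 line(s) (total 0); column heights now [1 4 7 6 6], max=7
Drop 5: O rot1 at col 3 lands with bottom-row=6; cleared 0 line(s) (total 0); column heights now [1 4 7 8 8], max=8
Test piece T rot1 at col 0 (width 2): heights before test = [1 4 7 8 8]; fits = True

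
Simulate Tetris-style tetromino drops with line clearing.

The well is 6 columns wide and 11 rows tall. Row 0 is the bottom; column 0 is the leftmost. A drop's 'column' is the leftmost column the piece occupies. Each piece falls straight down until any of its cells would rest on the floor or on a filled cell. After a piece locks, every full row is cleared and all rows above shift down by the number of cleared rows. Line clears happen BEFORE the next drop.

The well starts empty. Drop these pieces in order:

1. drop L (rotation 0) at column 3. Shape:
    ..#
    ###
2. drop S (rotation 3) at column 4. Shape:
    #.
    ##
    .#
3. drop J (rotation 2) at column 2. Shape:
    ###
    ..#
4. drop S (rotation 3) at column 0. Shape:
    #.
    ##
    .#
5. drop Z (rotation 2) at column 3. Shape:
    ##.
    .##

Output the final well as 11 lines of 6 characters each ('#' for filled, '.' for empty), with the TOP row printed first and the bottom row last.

Answer: ......
......
...##.
....##
..###.
....#.
....#.
....##
#....#
##...#
.#.###

Derivation:
Drop 1: L rot0 at col 3 lands with bottom-row=0; cleared 0 line(s) (total 0); column heights now [0 0 0 1 1 2], max=2
Drop 2: S rot3 at col 4 lands with bottom-row=2; cleared 0 line(s) (total 0); column heights now [0 0 0 1 5 4], max=5
Drop 3: J rot2 at col 2 lands with bottom-row=5; cleared 0 line(s) (total 0); column heights now [0 0 7 7 7 4], max=7
Drop 4: S rot3 at col 0 lands with bottom-row=0; cleared 0 line(s) (total 0); column heights now [3 2 7 7 7 4], max=7
Drop 5: Z rot2 at col 3 lands with bottom-row=7; cleared 0 line(s) (total 0); column heights now [3 2 7 9 9 8], max=9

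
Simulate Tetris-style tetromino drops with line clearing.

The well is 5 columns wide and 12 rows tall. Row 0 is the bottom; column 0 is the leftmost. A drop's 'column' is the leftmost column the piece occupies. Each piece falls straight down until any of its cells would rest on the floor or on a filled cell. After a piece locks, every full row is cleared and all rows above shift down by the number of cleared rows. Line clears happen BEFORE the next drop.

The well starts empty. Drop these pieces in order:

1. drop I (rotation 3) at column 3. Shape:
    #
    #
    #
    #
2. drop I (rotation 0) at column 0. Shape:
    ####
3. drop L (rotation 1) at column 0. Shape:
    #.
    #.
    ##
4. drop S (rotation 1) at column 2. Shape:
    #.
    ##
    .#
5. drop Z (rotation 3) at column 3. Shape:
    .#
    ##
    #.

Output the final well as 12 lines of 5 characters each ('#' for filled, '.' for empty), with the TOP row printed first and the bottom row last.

Answer: .....
.....
....#
...##
#.##.
#.##.
##.#.
####.
...#.
...#.
...#.
...#.

Derivation:
Drop 1: I rot3 at col 3 lands with bottom-row=0; cleared 0 line(s) (total 0); column heights now [0 0 0 4 0], max=4
Drop 2: I rot0 at col 0 lands with bottom-row=4; cleared 0 line(s) (total 0); column heights now [5 5 5 5 0], max=5
Drop 3: L rot1 at col 0 lands with bottom-row=5; cleared 0 line(s) (total 0); column heights now [8 6 5 5 0], max=8
Drop 4: S rot1 at col 2 lands with bottom-row=5; cleared 0 line(s) (total 0); column heights now [8 6 8 7 0], max=8
Drop 5: Z rot3 at col 3 lands with bottom-row=7; cleared 0 line(s) (total 0); column heights now [8 6 8 9 10], max=10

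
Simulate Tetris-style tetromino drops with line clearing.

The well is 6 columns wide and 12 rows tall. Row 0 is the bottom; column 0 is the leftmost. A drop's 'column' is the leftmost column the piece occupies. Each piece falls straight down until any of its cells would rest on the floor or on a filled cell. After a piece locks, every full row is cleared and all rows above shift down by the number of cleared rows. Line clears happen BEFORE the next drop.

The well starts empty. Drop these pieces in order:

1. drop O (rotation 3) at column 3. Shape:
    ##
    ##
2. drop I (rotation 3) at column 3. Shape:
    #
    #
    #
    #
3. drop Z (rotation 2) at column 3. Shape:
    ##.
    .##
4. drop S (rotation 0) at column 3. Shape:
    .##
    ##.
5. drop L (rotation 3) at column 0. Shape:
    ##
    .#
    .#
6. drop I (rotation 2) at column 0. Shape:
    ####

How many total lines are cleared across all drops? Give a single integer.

Answer: 1

Derivation:
Drop 1: O rot3 at col 3 lands with bottom-row=0; cleared 0 line(s) (total 0); column heights now [0 0 0 2 2 0], max=2
Drop 2: I rot3 at col 3 lands with bottom-row=2; cleared 0 line(s) (total 0); column heights now [0 0 0 6 2 0], max=6
Drop 3: Z rot2 at col 3 lands with bottom-row=5; cleared 0 line(s) (total 0); column heights now [0 0 0 7 7 6], max=7
Drop 4: S rot0 at col 3 lands with bottom-row=7; cleared 0 line(s) (total 0); column heights now [0 0 0 8 9 9], max=9
Drop 5: L rot3 at col 0 lands with bottom-row=0; cleared 0 line(s) (total 0); column heights now [3 3 0 8 9 9], max=9
Drop 6: I rot2 at col 0 lands with bottom-row=8; cleared 1 line(s) (total 1); column heights now [3 3 0 8 8 6], max=8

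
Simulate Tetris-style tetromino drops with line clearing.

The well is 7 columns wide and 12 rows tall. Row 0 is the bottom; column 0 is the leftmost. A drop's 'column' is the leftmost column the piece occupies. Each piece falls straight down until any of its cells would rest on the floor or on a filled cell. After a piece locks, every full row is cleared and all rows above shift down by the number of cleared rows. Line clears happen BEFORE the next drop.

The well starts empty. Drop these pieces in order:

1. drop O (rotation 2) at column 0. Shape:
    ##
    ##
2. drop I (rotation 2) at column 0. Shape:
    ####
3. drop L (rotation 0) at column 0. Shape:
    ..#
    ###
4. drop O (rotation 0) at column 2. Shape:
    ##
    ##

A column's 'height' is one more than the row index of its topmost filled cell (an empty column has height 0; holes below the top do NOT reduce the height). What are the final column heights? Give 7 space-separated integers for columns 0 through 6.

Answer: 4 4 7 7 0 0 0

Derivation:
Drop 1: O rot2 at col 0 lands with bottom-row=0; cleared 0 line(s) (total 0); column heights now [2 2 0 0 0 0 0], max=2
Drop 2: I rot2 at col 0 lands with bottom-row=2; cleared 0 line(s) (total 0); column heights now [3 3 3 3 0 0 0], max=3
Drop 3: L rot0 at col 0 lands with bottom-row=3; cleared 0 line(s) (total 0); column heights now [4 4 5 3 0 0 0], max=5
Drop 4: O rot0 at col 2 lands with bottom-row=5; cleared 0 line(s) (total 0); column heights now [4 4 7 7 0 0 0], max=7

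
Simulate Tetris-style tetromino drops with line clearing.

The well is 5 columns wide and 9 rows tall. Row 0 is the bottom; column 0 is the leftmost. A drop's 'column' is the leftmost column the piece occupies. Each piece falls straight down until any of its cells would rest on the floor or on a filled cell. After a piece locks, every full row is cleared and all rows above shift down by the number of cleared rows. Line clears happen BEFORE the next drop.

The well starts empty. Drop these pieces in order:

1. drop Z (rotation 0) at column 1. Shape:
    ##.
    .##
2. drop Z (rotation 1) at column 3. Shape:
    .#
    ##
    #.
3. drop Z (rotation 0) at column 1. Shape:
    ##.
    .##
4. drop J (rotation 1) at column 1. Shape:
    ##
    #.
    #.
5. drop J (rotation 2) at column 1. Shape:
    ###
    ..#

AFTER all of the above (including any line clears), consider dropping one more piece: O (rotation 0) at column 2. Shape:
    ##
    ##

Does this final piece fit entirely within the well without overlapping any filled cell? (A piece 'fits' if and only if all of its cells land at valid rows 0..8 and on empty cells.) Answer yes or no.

Drop 1: Z rot0 at col 1 lands with bottom-row=0; cleared 0 line(s) (total 0); column heights now [0 2 2 1 0], max=2
Drop 2: Z rot1 at col 3 lands with bottom-row=1; cleared 0 line(s) (total 0); column heights now [0 2 2 3 4], max=4
Drop 3: Z rot0 at col 1 lands with bottom-row=3; cleared 0 line(s) (total 0); column heights now [0 5 5 4 4], max=5
Drop 4: J rot1 at col 1 lands with bottom-row=5; cleared 0 line(s) (total 0); column heights now [0 8 8 4 4], max=8
Drop 5: J rot2 at col 1 lands with bottom-row=7; cleared 0 line(s) (total 0); column heights now [0 9 9 9 4], max=9
Test piece O rot0 at col 2 (width 2): heights before test = [0 9 9 9 4]; fits = False

Answer: no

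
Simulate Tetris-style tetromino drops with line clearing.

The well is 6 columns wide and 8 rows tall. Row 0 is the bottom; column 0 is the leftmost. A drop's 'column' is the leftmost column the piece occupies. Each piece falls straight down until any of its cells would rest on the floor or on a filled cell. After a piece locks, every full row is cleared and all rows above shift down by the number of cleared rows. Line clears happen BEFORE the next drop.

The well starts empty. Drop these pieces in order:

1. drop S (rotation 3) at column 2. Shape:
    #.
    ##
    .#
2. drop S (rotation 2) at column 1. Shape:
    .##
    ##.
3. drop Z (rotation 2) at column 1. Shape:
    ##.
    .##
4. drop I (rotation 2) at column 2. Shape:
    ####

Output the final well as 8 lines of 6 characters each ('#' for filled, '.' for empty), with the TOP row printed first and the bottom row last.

Answer: ..####
.##...
..##..
..##..
.##...
..#...
..##..
...#..

Derivation:
Drop 1: S rot3 at col 2 lands with bottom-row=0; cleared 0 line(s) (total 0); column heights now [0 0 3 2 0 0], max=3
Drop 2: S rot2 at col 1 lands with bottom-row=3; cleared 0 line(s) (total 0); column heights now [0 4 5 5 0 0], max=5
Drop 3: Z rot2 at col 1 lands with bottom-row=5; cleared 0 line(s) (total 0); column heights now [0 7 7 6 0 0], max=7
Drop 4: I rot2 at col 2 lands with bottom-row=7; cleared 0 line(s) (total 0); column heights now [0 7 8 8 8 8], max=8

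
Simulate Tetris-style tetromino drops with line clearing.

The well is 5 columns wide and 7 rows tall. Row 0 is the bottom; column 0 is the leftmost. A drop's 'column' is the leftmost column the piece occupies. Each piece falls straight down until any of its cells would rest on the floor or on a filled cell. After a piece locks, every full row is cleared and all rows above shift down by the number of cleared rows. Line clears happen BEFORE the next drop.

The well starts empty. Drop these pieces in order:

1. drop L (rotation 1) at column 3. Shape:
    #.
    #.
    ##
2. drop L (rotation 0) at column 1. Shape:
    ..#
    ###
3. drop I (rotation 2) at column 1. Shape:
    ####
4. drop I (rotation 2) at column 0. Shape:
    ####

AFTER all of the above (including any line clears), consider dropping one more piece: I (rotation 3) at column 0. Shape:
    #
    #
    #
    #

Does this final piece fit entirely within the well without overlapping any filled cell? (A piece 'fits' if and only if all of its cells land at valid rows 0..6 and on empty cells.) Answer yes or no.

Drop 1: L rot1 at col 3 lands with bottom-row=0; cleared 0 line(s) (total 0); column heights now [0 0 0 3 1], max=3
Drop 2: L rot0 at col 1 lands with bottom-row=3; cleared 0 line(s) (total 0); column heights now [0 4 4 5 1], max=5
Drop 3: I rot2 at col 1 lands with bottom-row=5; cleared 0 line(s) (total 0); column heights now [0 6 6 6 6], max=6
Drop 4: I rot2 at col 0 lands with bottom-row=6; cleared 0 line(s) (total 0); column heights now [7 7 7 7 6], max=7
Test piece I rot3 at col 0 (width 1): heights before test = [7 7 7 7 6]; fits = False

Answer: no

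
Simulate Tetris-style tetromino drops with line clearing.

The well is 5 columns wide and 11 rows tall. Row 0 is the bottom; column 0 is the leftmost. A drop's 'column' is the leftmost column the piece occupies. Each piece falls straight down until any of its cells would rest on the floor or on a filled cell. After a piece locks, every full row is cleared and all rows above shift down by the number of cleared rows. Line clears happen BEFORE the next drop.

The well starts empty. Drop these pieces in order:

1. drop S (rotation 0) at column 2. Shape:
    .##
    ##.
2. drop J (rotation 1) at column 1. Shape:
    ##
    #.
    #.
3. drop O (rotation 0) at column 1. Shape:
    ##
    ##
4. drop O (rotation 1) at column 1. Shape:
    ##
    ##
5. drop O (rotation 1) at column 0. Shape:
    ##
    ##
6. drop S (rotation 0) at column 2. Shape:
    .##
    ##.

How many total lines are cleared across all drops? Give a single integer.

Drop 1: S rot0 at col 2 lands with bottom-row=0; cleared 0 line(s) (total 0); column heights now [0 0 1 2 2], max=2
Drop 2: J rot1 at col 1 lands with bottom-row=0; cleared 0 line(s) (total 0); column heights now [0 3 3 2 2], max=3
Drop 3: O rot0 at col 1 lands with bottom-row=3; cleared 0 line(s) (total 0); column heights now [0 5 5 2 2], max=5
Drop 4: O rot1 at col 1 lands with bottom-row=5; cleared 0 line(s) (total 0); column heights now [0 7 7 2 2], max=7
Drop 5: O rot1 at col 0 lands with bottom-row=7; cleared 0 line(s) (total 0); column heights now [9 9 7 2 2], max=9
Drop 6: S rot0 at col 2 lands with bottom-row=7; cleared 0 line(s) (total 0); column heights now [9 9 8 9 9], max=9

Answer: 0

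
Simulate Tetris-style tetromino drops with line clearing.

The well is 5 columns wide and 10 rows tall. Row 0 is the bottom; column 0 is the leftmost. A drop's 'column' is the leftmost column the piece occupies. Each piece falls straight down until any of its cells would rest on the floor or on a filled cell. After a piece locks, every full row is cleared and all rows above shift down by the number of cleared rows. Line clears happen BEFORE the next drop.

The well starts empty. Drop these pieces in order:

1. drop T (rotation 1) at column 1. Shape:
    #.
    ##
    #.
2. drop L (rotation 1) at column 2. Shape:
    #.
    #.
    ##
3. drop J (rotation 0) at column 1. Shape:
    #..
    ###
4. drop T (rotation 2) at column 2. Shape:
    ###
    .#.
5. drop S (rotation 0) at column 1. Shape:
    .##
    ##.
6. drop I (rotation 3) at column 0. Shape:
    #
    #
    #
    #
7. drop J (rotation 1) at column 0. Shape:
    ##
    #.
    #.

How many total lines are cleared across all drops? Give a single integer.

Answer: 0

Derivation:
Drop 1: T rot1 at col 1 lands with bottom-row=0; cleared 0 line(s) (total 0); column heights now [0 3 2 0 0], max=3
Drop 2: L rot1 at col 2 lands with bottom-row=2; cleared 0 line(s) (total 0); column heights now [0 3 5 3 0], max=5
Drop 3: J rot0 at col 1 lands with bottom-row=5; cleared 0 line(s) (total 0); column heights now [0 7 6 6 0], max=7
Drop 4: T rot2 at col 2 lands with bottom-row=6; cleared 0 line(s) (total 0); column heights now [0 7 8 8 8], max=8
Drop 5: S rot0 at col 1 lands with bottom-row=8; cleared 0 line(s) (total 0); column heights now [0 9 10 10 8], max=10
Drop 6: I rot3 at col 0 lands with bottom-row=0; cleared 0 line(s) (total 0); column heights now [4 9 10 10 8], max=10
Drop 7: J rot1 at col 0 lands with bottom-row=7; cleared 0 line(s) (total 0); column heights now [10 10 10 10 8], max=10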